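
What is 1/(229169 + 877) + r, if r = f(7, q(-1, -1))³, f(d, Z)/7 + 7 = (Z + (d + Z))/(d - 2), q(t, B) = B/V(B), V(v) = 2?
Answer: -1924433019517/28755750 ≈ -66923.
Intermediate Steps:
q(t, B) = B/2
f(d, Z) = -49 + 7*(d + 2*Z)/(-2 + d) (f(d, Z) = -49 + 7*((Z + (d + Z))/(d - 2)) = -49 + 7*((Z + (Z + d))/(-2 + d)) = -49 + 7*((d + 2*Z)/(-2 + d)) = -49 + 7*(d + 2*Z)/(-2 + d))
r = -8365427/125 (r = (14*(7 + (½)*(-1) - 3*7)/(-2 + 7))³ = (14*(7 - ½ - 21)/5)³ = (14*(⅕)*(-29/2))³ = (-203/5)³ = -8365427/125 ≈ -66923.)
1/(229169 + 877) + r = 1/(229169 + 877) - 8365427/125 = 1/230046 - 8365427/125 = -1924433019517/28755750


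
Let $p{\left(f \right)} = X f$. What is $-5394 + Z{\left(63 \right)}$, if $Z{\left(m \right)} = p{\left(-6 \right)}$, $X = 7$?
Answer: $-5436$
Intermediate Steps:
$p{\left(f \right)} = 7 f$
$Z{\left(m \right)} = -42$ ($Z{\left(m \right)} = 7 \left(-6\right) = -42$)
$-5394 + Z{\left(63 \right)} = -5394 - 42 = -5436$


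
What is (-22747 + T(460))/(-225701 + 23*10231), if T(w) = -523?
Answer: -11635/4806 ≈ -2.4209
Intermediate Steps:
(-22747 + T(460))/(-225701 + 23*10231) = (-22747 - 523)/(-225701 + 23*10231) = -23270/(-225701 + 235313) = -23270/9612 = -23270*1/9612 = -11635/4806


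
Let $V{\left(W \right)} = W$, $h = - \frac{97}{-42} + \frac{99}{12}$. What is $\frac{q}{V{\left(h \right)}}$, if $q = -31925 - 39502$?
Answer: $- \frac{5999868}{887} \approx -6764.2$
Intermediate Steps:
$h = \frac{887}{84}$ ($h = \left(-97\right) \left(- \frac{1}{42}\right) + 99 \cdot \frac{1}{12} = \frac{97}{42} + \frac{33}{4} = \frac{887}{84} \approx 10.56$)
$q = -71427$
$\frac{q}{V{\left(h \right)}} = - \frac{71427}{\frac{887}{84}} = \left(-71427\right) \frac{84}{887} = - \frac{5999868}{887}$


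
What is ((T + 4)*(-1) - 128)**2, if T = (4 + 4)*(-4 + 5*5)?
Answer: 90000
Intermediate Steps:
T = 168 (T = 8*(-4 + 25) = 8*21 = 168)
((T + 4)*(-1) - 128)**2 = ((168 + 4)*(-1) - 128)**2 = (172*(-1) - 128)**2 = (-172 - 128)**2 = (-300)**2 = 90000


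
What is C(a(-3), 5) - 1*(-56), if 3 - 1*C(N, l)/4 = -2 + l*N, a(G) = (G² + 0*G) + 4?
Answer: -184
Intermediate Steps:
a(G) = 4 + G² (a(G) = (G² + 0) + 4 = G² + 4 = 4 + G²)
C(N, l) = 20 - 4*N*l (C(N, l) = 12 - 4*(-2 + l*N) = 12 - 4*(-2 + N*l) = 12 + (8 - 4*N*l) = 20 - 4*N*l)
C(a(-3), 5) - 1*(-56) = (20 - 4*(4 + (-3)²)*5) - 1*(-56) = (20 - 4*(4 + 9)*5) + 56 = (20 - 4*13*5) + 56 = (20 - 260) + 56 = -240 + 56 = -184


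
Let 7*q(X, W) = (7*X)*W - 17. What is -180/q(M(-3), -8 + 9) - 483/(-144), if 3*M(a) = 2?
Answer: 187397/1776 ≈ 105.52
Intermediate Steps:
M(a) = 2/3 (M(a) = (1/3)*2 = 2/3)
q(X, W) = -17/7 + W*X (q(X, W) = ((7*X)*W - 17)/7 = (7*W*X - 17)/7 = (-17 + 7*W*X)/7 = -17/7 + W*X)
-180/q(M(-3), -8 + 9) - 483/(-144) = -180/(-17/7 + (-8 + 9)*(2/3)) - 483/(-144) = -180/(-17/7 + 1*(2/3)) - 483*(-1/144) = -180/(-17/7 + 2/3) + 161/48 = -180/(-37/21) + 161/48 = -180*(-21/37) + 161/48 = 3780/37 + 161/48 = 187397/1776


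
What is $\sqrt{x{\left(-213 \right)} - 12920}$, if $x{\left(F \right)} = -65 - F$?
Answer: $2 i \sqrt{3193} \approx 113.01 i$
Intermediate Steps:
$\sqrt{x{\left(-213 \right)} - 12920} = \sqrt{\left(-65 - -213\right) - 12920} = \sqrt{\left(-65 + 213\right) - 12920} = \sqrt{148 - 12920} = \sqrt{-12772} = 2 i \sqrt{3193}$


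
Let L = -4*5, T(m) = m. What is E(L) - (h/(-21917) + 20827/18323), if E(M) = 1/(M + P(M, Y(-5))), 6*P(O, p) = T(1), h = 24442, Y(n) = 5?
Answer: -4858059/67593547 ≈ -0.071872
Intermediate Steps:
P(O, p) = ⅙ (P(O, p) = (⅙)*1 = ⅙)
L = -20
E(M) = 1/(⅙ + M) (E(M) = 1/(M + ⅙) = 1/(⅙ + M))
E(L) - (h/(-21917) + 20827/18323) = 6/(1 + 6*(-20)) - (24442/(-21917) + 20827/18323) = 6/(1 - 120) - (24442*(-1/21917) + 20827*(1/18323)) = 6/(-119) - (-242/217 + 20827/18323) = 6*(-1/119) - 1*85293/3976091 = -6/119 - 85293/3976091 = -4858059/67593547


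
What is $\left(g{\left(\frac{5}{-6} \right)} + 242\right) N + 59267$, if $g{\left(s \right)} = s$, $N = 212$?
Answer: $\frac{331183}{3} \approx 1.1039 \cdot 10^{5}$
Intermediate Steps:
$\left(g{\left(\frac{5}{-6} \right)} + 242\right) N + 59267 = \left(\frac{5}{-6} + 242\right) 212 + 59267 = \left(5 \left(- \frac{1}{6}\right) + 242\right) 212 + 59267 = \left(- \frac{5}{6} + 242\right) 212 + 59267 = \frac{1447}{6} \cdot 212 + 59267 = \frac{153382}{3} + 59267 = \frac{331183}{3}$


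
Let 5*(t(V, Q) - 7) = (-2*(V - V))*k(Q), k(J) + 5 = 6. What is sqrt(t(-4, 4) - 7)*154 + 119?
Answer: 119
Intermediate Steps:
k(J) = 1 (k(J) = -5 + 6 = 1)
t(V, Q) = 7 (t(V, Q) = 7 + (-2*(V - V)*1)/5 = 7 + (-2*0*1)/5 = 7 + (0*1)/5 = 7 + (1/5)*0 = 7 + 0 = 7)
sqrt(t(-4, 4) - 7)*154 + 119 = sqrt(7 - 7)*154 + 119 = sqrt(0)*154 + 119 = 0*154 + 119 = 0 + 119 = 119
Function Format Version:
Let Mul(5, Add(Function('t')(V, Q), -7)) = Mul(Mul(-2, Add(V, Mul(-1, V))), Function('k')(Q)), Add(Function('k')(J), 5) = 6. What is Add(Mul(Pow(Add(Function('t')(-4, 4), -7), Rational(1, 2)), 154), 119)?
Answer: 119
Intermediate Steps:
Function('k')(J) = 1 (Function('k')(J) = Add(-5, 6) = 1)
Function('t')(V, Q) = 7 (Function('t')(V, Q) = Add(7, Mul(Rational(1, 5), Mul(Mul(-2, Add(V, Mul(-1, V))), 1))) = Add(7, Mul(Rational(1, 5), Mul(Mul(-2, 0), 1))) = Add(7, Mul(Rational(1, 5), Mul(0, 1))) = Add(7, Mul(Rational(1, 5), 0)) = Add(7, 0) = 7)
Add(Mul(Pow(Add(Function('t')(-4, 4), -7), Rational(1, 2)), 154), 119) = Add(Mul(Pow(Add(7, -7), Rational(1, 2)), 154), 119) = Add(Mul(Pow(0, Rational(1, 2)), 154), 119) = Add(Mul(0, 154), 119) = Add(0, 119) = 119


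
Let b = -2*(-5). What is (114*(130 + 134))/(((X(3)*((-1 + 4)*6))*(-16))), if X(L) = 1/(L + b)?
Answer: -2717/2 ≈ -1358.5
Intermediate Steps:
b = 10
X(L) = 1/(10 + L) (X(L) = 1/(L + 10) = 1/(10 + L))
(114*(130 + 134))/(((X(3)*((-1 + 4)*6))*(-16))) = (114*(130 + 134))/(((((-1 + 4)*6)/(10 + 3))*(-16))) = (114*264)/((((3*6)/13)*(-16))) = 30096/((((1/13)*18)*(-16))) = 30096/(((18/13)*(-16))) = 30096/(-288/13) = 30096*(-13/288) = -2717/2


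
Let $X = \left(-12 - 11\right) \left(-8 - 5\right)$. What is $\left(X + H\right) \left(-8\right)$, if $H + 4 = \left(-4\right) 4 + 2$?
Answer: $-2248$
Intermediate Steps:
$X = 299$ ($X = \left(-23\right) \left(-13\right) = 299$)
$H = -18$ ($H = -4 + \left(\left(-4\right) 4 + 2\right) = -4 + \left(-16 + 2\right) = -4 - 14 = -18$)
$\left(X + H\right) \left(-8\right) = \left(299 - 18\right) \left(-8\right) = 281 \left(-8\right) = -2248$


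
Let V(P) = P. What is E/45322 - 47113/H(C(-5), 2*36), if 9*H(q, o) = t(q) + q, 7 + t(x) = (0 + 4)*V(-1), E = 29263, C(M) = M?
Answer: 9608883341/362576 ≈ 26502.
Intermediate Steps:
t(x) = -11 (t(x) = -7 + (0 + 4)*(-1) = -7 + 4*(-1) = -7 - 4 = -11)
H(q, o) = -11/9 + q/9 (H(q, o) = (-11 + q)/9 = -11/9 + q/9)
E/45322 - 47113/H(C(-5), 2*36) = 29263/45322 - 47113/(-11/9 + (1/9)*(-5)) = 29263*(1/45322) - 47113/(-11/9 - 5/9) = 29263/45322 - 47113/(-16/9) = 29263/45322 - 47113*(-9/16) = 29263/45322 + 424017/16 = 9608883341/362576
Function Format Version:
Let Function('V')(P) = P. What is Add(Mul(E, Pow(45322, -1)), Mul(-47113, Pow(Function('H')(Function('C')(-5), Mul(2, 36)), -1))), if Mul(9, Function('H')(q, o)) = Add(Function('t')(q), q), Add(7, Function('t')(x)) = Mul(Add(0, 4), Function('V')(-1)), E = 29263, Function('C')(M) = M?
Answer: Rational(9608883341, 362576) ≈ 26502.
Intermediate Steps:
Function('t')(x) = -11 (Function('t')(x) = Add(-7, Mul(Add(0, 4), -1)) = Add(-7, Mul(4, -1)) = Add(-7, -4) = -11)
Function('H')(q, o) = Add(Rational(-11, 9), Mul(Rational(1, 9), q)) (Function('H')(q, o) = Mul(Rational(1, 9), Add(-11, q)) = Add(Rational(-11, 9), Mul(Rational(1, 9), q)))
Add(Mul(E, Pow(45322, -1)), Mul(-47113, Pow(Function('H')(Function('C')(-5), Mul(2, 36)), -1))) = Add(Mul(29263, Pow(45322, -1)), Mul(-47113, Pow(Add(Rational(-11, 9), Mul(Rational(1, 9), -5)), -1))) = Add(Mul(29263, Rational(1, 45322)), Mul(-47113, Pow(Add(Rational(-11, 9), Rational(-5, 9)), -1))) = Add(Rational(29263, 45322), Mul(-47113, Pow(Rational(-16, 9), -1))) = Add(Rational(29263, 45322), Mul(-47113, Rational(-9, 16))) = Add(Rational(29263, 45322), Rational(424017, 16)) = Rational(9608883341, 362576)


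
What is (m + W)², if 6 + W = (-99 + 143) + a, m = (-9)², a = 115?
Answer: 54756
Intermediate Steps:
m = 81
W = 153 (W = -6 + ((-99 + 143) + 115) = -6 + (44 + 115) = -6 + 159 = 153)
(m + W)² = (81 + 153)² = 234² = 54756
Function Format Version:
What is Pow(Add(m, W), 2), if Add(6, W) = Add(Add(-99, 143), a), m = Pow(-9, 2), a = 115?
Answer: 54756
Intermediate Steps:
m = 81
W = 153 (W = Add(-6, Add(Add(-99, 143), 115)) = Add(-6, Add(44, 115)) = Add(-6, 159) = 153)
Pow(Add(m, W), 2) = Pow(Add(81, 153), 2) = Pow(234, 2) = 54756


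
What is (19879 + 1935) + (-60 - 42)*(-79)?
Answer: 29872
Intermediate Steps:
(19879 + 1935) + (-60 - 42)*(-79) = 21814 - 102*(-79) = 21814 + 8058 = 29872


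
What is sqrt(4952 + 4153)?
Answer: sqrt(9105) ≈ 95.420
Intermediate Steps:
sqrt(4952 + 4153) = sqrt(9105)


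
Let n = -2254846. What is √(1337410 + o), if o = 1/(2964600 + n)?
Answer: √673721277874213314/709754 ≈ 1156.5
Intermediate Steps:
o = 1/709754 (o = 1/(2964600 - 2254846) = 1/709754 ≈ 1.4089e-6)
√(1337410 + o) = √(1337410 + 1/709754) = √(949232097141/709754) = √673721277874213314/709754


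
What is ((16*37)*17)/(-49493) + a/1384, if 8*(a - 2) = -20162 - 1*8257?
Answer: -1517178287/547986496 ≈ -2.7686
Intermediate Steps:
a = -28403/8 (a = 2 + (-20162 - 1*8257)/8 = 2 + (-20162 - 8257)/8 = 2 + (1/8)*(-28419) = 2 - 28419/8 = -28403/8 ≈ -3550.4)
((16*37)*17)/(-49493) + a/1384 = ((16*37)*17)/(-49493) - 28403/8/1384 = (592*17)*(-1/49493) - 28403/8*1/1384 = 10064*(-1/49493) - 28403/11072 = -10064/49493 - 28403/11072 = -1517178287/547986496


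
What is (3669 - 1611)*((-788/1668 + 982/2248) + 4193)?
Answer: 674089655309/78118 ≈ 8.6291e+6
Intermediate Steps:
(3669 - 1611)*((-788/1668 + 982/2248) + 4193) = 2058*((-788*1/1668 + 982*(1/2248)) + 4193) = 2058*((-197/417 + 491/1124) + 4193) = 2058*(-16681/468708 + 4193) = 2058*(1965275963/468708) = 674089655309/78118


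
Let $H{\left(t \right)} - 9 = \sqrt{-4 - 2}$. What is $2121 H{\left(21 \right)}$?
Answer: $19089 + 2121 i \sqrt{6} \approx 19089.0 + 5195.4 i$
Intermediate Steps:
$H{\left(t \right)} = 9 + i \sqrt{6}$ ($H{\left(t \right)} = 9 + \sqrt{-4 - 2} = 9 + \sqrt{-6} = 9 + i \sqrt{6}$)
$2121 H{\left(21 \right)} = 2121 \left(9 + i \sqrt{6}\right) = 19089 + 2121 i \sqrt{6}$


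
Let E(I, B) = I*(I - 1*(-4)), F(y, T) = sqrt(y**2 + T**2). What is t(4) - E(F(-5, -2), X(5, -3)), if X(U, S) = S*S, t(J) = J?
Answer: -25 - 4*sqrt(29) ≈ -46.541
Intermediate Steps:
F(y, T) = sqrt(T**2 + y**2)
X(U, S) = S**2
E(I, B) = I*(4 + I) (E(I, B) = I*(I + 4) = I*(4 + I))
t(4) - E(F(-5, -2), X(5, -3)) = 4 - sqrt((-2)**2 + (-5)**2)*(4 + sqrt((-2)**2 + (-5)**2)) = 4 - sqrt(4 + 25)*(4 + sqrt(4 + 25)) = 4 - sqrt(29)*(4 + sqrt(29))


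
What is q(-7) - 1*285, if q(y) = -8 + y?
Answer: -300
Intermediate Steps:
q(-7) - 1*285 = (-8 - 7) - 1*285 = -15 - 285 = -300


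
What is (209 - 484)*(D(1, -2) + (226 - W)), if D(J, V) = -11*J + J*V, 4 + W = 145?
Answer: -19800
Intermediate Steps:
W = 141 (W = -4 + 145 = 141)
(209 - 484)*(D(1, -2) + (226 - W)) = (209 - 484)*(1*(-11 - 2) + (226 - 1*141)) = -275*(1*(-13) + (226 - 141)) = -275*(-13 + 85) = -275*72 = -19800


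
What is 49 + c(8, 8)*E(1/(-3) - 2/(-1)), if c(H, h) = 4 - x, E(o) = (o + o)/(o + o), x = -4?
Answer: 57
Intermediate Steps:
E(o) = 1 (E(o) = (2*o)/((2*o)) = (2*o)*(1/(2*o)) = 1)
c(H, h) = 8 (c(H, h) = 4 - 1*(-4) = 4 + 4 = 8)
49 + c(8, 8)*E(1/(-3) - 2/(-1)) = 49 + 8*1 = 49 + 8 = 57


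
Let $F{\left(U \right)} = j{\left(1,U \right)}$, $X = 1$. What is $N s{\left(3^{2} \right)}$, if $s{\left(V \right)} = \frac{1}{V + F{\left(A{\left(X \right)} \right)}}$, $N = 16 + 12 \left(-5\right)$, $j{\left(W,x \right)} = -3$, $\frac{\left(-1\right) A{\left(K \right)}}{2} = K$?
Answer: $- \frac{22}{3} \approx -7.3333$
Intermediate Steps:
$A{\left(K \right)} = - 2 K$
$N = -44$ ($N = 16 - 60 = -44$)
$F{\left(U \right)} = -3$
$s{\left(V \right)} = \frac{1}{-3 + V}$ ($s{\left(V \right)} = \frac{1}{V - 3} = \frac{1}{-3 + V}$)
$N s{\left(3^{2} \right)} = - \frac{44}{-3 + 3^{2}} = - \frac{44}{-3 + 9} = - \frac{44}{6} = \left(-44\right) \frac{1}{6} = - \frac{22}{3}$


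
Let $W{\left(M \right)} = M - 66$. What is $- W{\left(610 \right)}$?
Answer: $-544$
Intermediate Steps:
$W{\left(M \right)} = -66 + M$ ($W{\left(M \right)} = M - 66 = -66 + M$)
$- W{\left(610 \right)} = - (-66 + 610) = \left(-1\right) 544 = -544$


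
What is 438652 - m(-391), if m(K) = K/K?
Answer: 438651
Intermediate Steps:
m(K) = 1
438652 - m(-391) = 438652 - 1*1 = 438652 - 1 = 438651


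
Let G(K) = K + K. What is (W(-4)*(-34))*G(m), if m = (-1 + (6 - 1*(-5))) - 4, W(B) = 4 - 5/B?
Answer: -2142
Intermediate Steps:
m = 6 (m = (-1 + (6 + 5)) - 4 = (-1 + 11) - 4 = 10 - 4 = 6)
G(K) = 2*K
(W(-4)*(-34))*G(m) = ((4 - 5/(-4))*(-34))*(2*6) = ((4 - 5*(-1/4))*(-34))*12 = ((4 + 5/4)*(-34))*12 = ((21/4)*(-34))*12 = -357/2*12 = -2142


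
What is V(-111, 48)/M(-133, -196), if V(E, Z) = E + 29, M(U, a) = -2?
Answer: 41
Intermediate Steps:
V(E, Z) = 29 + E
V(-111, 48)/M(-133, -196) = (29 - 111)/(-2) = -82*(-½) = 41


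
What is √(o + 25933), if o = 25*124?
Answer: √29033 ≈ 170.39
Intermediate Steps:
o = 3100
√(o + 25933) = √(3100 + 25933) = √29033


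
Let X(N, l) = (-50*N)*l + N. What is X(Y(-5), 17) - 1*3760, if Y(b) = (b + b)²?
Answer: -88660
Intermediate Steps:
Y(b) = 4*b² (Y(b) = (2*b)² = 4*b²)
X(N, l) = N - 50*N*l (X(N, l) = -50*N*l + N = N - 50*N*l)
X(Y(-5), 17) - 1*3760 = (4*(-5)²)*(1 - 50*17) - 1*3760 = (4*25)*(1 - 850) - 3760 = 100*(-849) - 3760 = -84900 - 3760 = -88660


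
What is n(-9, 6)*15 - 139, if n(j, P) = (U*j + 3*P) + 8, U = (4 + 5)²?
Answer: -10684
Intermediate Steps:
U = 81 (U = 9² = 81)
n(j, P) = 8 + 3*P + 81*j (n(j, P) = (81*j + 3*P) + 8 = (3*P + 81*j) + 8 = 8 + 3*P + 81*j)
n(-9, 6)*15 - 139 = (8 + 3*6 + 81*(-9))*15 - 139 = (8 + 18 - 729)*15 - 139 = -703*15 - 139 = -10545 - 139 = -10684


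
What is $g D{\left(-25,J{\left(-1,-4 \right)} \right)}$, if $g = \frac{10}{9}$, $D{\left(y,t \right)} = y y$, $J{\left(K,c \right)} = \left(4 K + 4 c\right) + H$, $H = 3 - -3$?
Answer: $\frac{6250}{9} \approx 694.44$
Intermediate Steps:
$H = 6$ ($H = 3 + 3 = 6$)
$J{\left(K,c \right)} = 6 + 4 K + 4 c$ ($J{\left(K,c \right)} = \left(4 K + 4 c\right) + 6 = 6 + 4 K + 4 c$)
$D{\left(y,t \right)} = y^{2}$
$g = \frac{10}{9}$ ($g = 10 \cdot \frac{1}{9} = \frac{10}{9} \approx 1.1111$)
$g D{\left(-25,J{\left(-1,-4 \right)} \right)} = \frac{10 \left(-25\right)^{2}}{9} = \frac{10}{9} \cdot 625 = \frac{6250}{9}$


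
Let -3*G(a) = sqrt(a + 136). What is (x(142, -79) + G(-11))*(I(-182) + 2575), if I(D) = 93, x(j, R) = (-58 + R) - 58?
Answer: -520260 - 13340*sqrt(5)/3 ≈ -5.3020e+5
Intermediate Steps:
x(j, R) = -116 + R
G(a) = -sqrt(136 + a)/3 (G(a) = -sqrt(a + 136)/3 = -sqrt(136 + a)/3)
(x(142, -79) + G(-11))*(I(-182) + 2575) = ((-116 - 79) - sqrt(136 - 11)/3)*(93 + 2575) = (-195 - 5*sqrt(5)/3)*2668 = -520260 - 13340*sqrt(5)/3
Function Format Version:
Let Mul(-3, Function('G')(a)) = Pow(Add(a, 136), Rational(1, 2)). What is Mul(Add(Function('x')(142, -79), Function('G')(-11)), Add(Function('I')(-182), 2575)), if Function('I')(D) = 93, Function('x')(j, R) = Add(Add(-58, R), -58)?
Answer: Add(-520260, Mul(Rational(-13340, 3), Pow(5, Rational(1, 2)))) ≈ -5.3020e+5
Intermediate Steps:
Function('x')(j, R) = Add(-116, R)
Function('G')(a) = Mul(Rational(-1, 3), Pow(Add(136, a), Rational(1, 2))) (Function('G')(a) = Mul(Rational(-1, 3), Pow(Add(a, 136), Rational(1, 2))) = Mul(Rational(-1, 3), Pow(Add(136, a), Rational(1, 2))))
Mul(Add(Function('x')(142, -79), Function('G')(-11)), Add(Function('I')(-182), 2575)) = Mul(Add(Add(-116, -79), Mul(Rational(-1, 3), Pow(Add(136, -11), Rational(1, 2)))), Add(93, 2575)) = Mul(Add(-195, Mul(Rational(-1, 3), Pow(125, Rational(1, 2)))), 2668) = Mul(Add(-195, Mul(Rational(-1, 3), Mul(5, Pow(5, Rational(1, 2))))), 2668) = Mul(Add(-195, Mul(Rational(-5, 3), Pow(5, Rational(1, 2)))), 2668) = Add(-520260, Mul(Rational(-13340, 3), Pow(5, Rational(1, 2))))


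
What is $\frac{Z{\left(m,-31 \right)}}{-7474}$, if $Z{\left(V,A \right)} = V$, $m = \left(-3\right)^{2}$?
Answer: $- \frac{9}{7474} \approx -0.0012042$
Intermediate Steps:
$m = 9$
$\frac{Z{\left(m,-31 \right)}}{-7474} = \frac{9}{-7474} = 9 \left(- \frac{1}{7474}\right) = - \frac{9}{7474}$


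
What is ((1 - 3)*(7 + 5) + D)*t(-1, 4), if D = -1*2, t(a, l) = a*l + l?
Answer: 0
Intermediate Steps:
t(a, l) = l + a*l
D = -2
((1 - 3)*(7 + 5) + D)*t(-1, 4) = ((1 - 3)*(7 + 5) - 2)*(4*(1 - 1)) = (-2*12 - 2)*(4*0) = (-24 - 2)*0 = -26*0 = 0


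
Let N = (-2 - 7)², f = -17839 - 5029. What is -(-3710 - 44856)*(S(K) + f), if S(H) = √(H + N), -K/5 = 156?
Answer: -1110607288 + 48566*I*√699 ≈ -1.1106e+9 + 1.284e+6*I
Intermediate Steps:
K = -780 (K = -5*156 = -780)
f = -22868
N = 81 (N = (-9)² = 81)
S(H) = √(81 + H) (S(H) = √(H + 81) = √(81 + H))
-(-3710 - 44856)*(S(K) + f) = -(-3710 - 44856)*(√(81 - 780) - 22868) = -(-48566)*(√(-699) - 22868) = -(-48566)*(I*√699 - 22868) = -(-48566)*(-22868 + I*√699) = -(1110607288 - 48566*I*√699) = -1110607288 + 48566*I*√699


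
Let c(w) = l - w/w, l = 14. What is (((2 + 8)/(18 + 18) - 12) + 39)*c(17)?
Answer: 6383/18 ≈ 354.61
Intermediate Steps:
c(w) = 13 (c(w) = 14 - w/w = 14 - 1*1 = 14 - 1 = 13)
(((2 + 8)/(18 + 18) - 12) + 39)*c(17) = (((2 + 8)/(18 + 18) - 12) + 39)*13 = ((10/36 - 12) + 39)*13 = ((10*(1/36) - 12) + 39)*13 = ((5/18 - 12) + 39)*13 = (-211/18 + 39)*13 = (491/18)*13 = 6383/18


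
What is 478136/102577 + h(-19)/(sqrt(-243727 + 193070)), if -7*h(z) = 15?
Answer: 478136/102577 + 15*I*sqrt(50657)/354599 ≈ 4.6612 + 0.0095208*I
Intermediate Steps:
h(z) = -15/7 (h(z) = -1/7*15 = -15/7)
478136/102577 + h(-19)/(sqrt(-243727 + 193070)) = 478136/102577 - 15/(7*sqrt(-243727 + 193070)) = 478136*(1/102577) - 15*(-I*sqrt(50657)/50657)/7 = 478136/102577 - 15*(-I*sqrt(50657)/50657)/7 = 478136/102577 - (-15)*I*sqrt(50657)/354599 = 478136/102577 + 15*I*sqrt(50657)/354599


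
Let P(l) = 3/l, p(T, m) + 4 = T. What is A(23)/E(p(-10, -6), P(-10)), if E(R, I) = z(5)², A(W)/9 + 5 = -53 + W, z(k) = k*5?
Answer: -63/125 ≈ -0.50400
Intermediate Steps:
p(T, m) = -4 + T
z(k) = 5*k
A(W) = -522 + 9*W (A(W) = -45 + 9*(-53 + W) = -45 + (-477 + 9*W) = -522 + 9*W)
E(R, I) = 625 (E(R, I) = (5*5)² = 25² = 625)
A(23)/E(p(-10, -6), P(-10)) = (-522 + 9*23)/625 = (-522 + 207)*(1/625) = -315*1/625 = -63/125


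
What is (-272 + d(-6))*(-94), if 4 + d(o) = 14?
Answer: 24628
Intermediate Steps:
d(o) = 10 (d(o) = -4 + 14 = 10)
(-272 + d(-6))*(-94) = (-272 + 10)*(-94) = -262*(-94) = 24628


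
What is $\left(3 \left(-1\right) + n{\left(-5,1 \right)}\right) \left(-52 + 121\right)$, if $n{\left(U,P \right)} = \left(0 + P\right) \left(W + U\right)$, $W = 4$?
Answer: $-276$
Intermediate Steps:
$n{\left(U,P \right)} = P \left(4 + U\right)$ ($n{\left(U,P \right)} = \left(0 + P\right) \left(4 + U\right) = P \left(4 + U\right)$)
$\left(3 \left(-1\right) + n{\left(-5,1 \right)}\right) \left(-52 + 121\right) = \left(3 \left(-1\right) + 1 \left(4 - 5\right)\right) \left(-52 + 121\right) = \left(-3 + 1 \left(-1\right)\right) 69 = \left(-3 - 1\right) 69 = \left(-4\right) 69 = -276$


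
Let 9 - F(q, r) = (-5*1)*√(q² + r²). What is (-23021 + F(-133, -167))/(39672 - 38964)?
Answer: -5753/177 + 5*√45578/708 ≈ -30.995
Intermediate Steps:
F(q, r) = 9 + 5*√(q² + r²) (F(q, r) = 9 - (-5*1)*√(q² + r²) = 9 - (-5)*√(q² + r²) = 9 + 5*√(q² + r²))
(-23021 + F(-133, -167))/(39672 - 38964) = (-23021 + (9 + 5*√((-133)² + (-167)²)))/(39672 - 38964) = (-23021 + (9 + 5*√(17689 + 27889)))/708 = (-23021 + (9 + 5*√45578))*(1/708) = (-23012 + 5*√45578)*(1/708) = -5753/177 + 5*√45578/708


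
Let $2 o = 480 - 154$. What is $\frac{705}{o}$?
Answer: $\frac{705}{163} \approx 4.3251$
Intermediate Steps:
$o = 163$ ($o = \frac{480 - 154}{2} = \frac{1}{2} \cdot 326 = 163$)
$\frac{705}{o} = \frac{705}{163}$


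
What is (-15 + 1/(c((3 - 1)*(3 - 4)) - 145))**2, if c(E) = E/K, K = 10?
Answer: 118701025/527076 ≈ 225.21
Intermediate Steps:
c(E) = E/10
(-15 + 1/(c((3 - 1)*(3 - 4)) - 145))**2 = (-15 + 1/(((3 - 1)*(3 - 4))/10 - 145))**2 = (-15 + 1/((2*(-1))/10 - 145))**2 = (-15 + 1/((1/10)*(-2) - 145))**2 = (-15 + 1/(-1/5 - 145))**2 = (-15 + 1/(-726/5))**2 = (-15 - 5/726)**2 = (-10895/726)**2 = 118701025/527076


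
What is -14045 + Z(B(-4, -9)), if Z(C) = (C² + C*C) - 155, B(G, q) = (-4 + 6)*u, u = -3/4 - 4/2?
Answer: -28279/2 ≈ -14140.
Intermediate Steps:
u = -11/4 (u = -3*¼ - 4*½ = -¾ - 2 = -11/4 ≈ -2.7500)
B(G, q) = -11/2 (B(G, q) = (-4 + 6)*(-11/4) = 2*(-11/4) = -11/2)
Z(C) = -155 + 2*C² (Z(C) = (C² + C²) - 155 = 2*C² - 155 = -155 + 2*C²)
-14045 + Z(B(-4, -9)) = -14045 + (-155 + 2*(-11/2)²) = -14045 + (-155 + 2*(121/4)) = -14045 + (-155 + 121/2) = -14045 - 189/2 = -28279/2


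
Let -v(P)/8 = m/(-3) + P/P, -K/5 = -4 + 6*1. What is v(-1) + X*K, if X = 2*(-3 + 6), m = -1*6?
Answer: -84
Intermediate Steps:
m = -6
X = 6 (X = 2*3 = 6)
K = -10 (K = -5*(-4 + 6*1) = -5*(-4 + 6) = -5*2 = -10)
v(P) = -24 (v(P) = -8*(-6/(-3) + P/P) = -8*(-6*(-1/3) + 1) = -8*(2 + 1) = -8*3 = -24)
v(-1) + X*K = -24 + 6*(-10) = -24 - 60 = -84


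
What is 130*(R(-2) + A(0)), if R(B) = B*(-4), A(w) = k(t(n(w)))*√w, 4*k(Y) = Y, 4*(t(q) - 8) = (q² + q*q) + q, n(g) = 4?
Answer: 1040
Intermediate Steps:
t(q) = 8 + q²/2 + q/4 (t(q) = 8 + ((q² + q*q) + q)/4 = 8 + ((q² + q²) + q)/4 = 8 + (2*q² + q)/4 = 8 + (q + 2*q²)/4 = 8 + (q²/2 + q/4) = 8 + q²/2 + q/4)
k(Y) = Y/4
A(w) = 17*√w/4 (A(w) = ((8 + (½)*4² + (¼)*4)/4)*√w = ((8 + (½)*16 + 1)/4)*√w = ((8 + 8 + 1)/4)*√w = ((¼)*17)*√w = 17*√w/4)
R(B) = -4*B
130*(R(-2) + A(0)) = 130*(-4*(-2) + 17*√0/4) = 130*(8 + (17/4)*0) = 130*(8 + 0) = 130*8 = 1040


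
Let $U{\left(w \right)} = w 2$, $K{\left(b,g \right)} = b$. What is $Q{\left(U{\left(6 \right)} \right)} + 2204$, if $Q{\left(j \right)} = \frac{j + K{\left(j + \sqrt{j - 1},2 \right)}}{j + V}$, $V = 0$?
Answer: $2206 + \frac{\sqrt{11}}{12} \approx 2206.3$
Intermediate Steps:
$U{\left(w \right)} = 2 w$
$Q{\left(j \right)} = \frac{\sqrt{-1 + j} + 2 j}{j}$ ($Q{\left(j \right)} = \frac{j + \left(j + \sqrt{j - 1}\right)}{j + 0} = \frac{j + \left(j + \sqrt{-1 + j}\right)}{j} = \frac{\sqrt{-1 + j} + 2 j}{j}$)
$Q{\left(U{\left(6 \right)} \right)} + 2204 = \left(2 + \frac{\sqrt{-1 + 2 \cdot 6}}{2 \cdot 6}\right) + 2204 = \left(2 + \frac{\sqrt{-1 + 12}}{12}\right) + 2204 = \left(2 + \frac{\sqrt{11}}{12}\right) + 2204 = 2206 + \frac{\sqrt{11}}{12}$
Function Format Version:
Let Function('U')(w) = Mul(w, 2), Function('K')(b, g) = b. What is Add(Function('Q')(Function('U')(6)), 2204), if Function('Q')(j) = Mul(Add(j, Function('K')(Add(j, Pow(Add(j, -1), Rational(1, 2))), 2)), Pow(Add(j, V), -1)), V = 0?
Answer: Add(2206, Mul(Rational(1, 12), Pow(11, Rational(1, 2)))) ≈ 2206.3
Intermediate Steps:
Function('U')(w) = Mul(2, w)
Function('Q')(j) = Mul(Pow(j, -1), Add(Pow(Add(-1, j), Rational(1, 2)), Mul(2, j))) (Function('Q')(j) = Mul(Add(j, Add(j, Pow(Add(j, -1), Rational(1, 2)))), Pow(Add(j, 0), -1)) = Mul(Add(j, Add(j, Pow(Add(-1, j), Rational(1, 2)))), Pow(j, -1)) = Mul(Add(Pow(Add(-1, j), Rational(1, 2)), Mul(2, j)), Pow(j, -1)) = Mul(Pow(j, -1), Add(Pow(Add(-1, j), Rational(1, 2)), Mul(2, j))))
Add(Function('Q')(Function('U')(6)), 2204) = Add(Add(2, Mul(Pow(Mul(2, 6), -1), Pow(Add(-1, Mul(2, 6)), Rational(1, 2)))), 2204) = Add(Add(2, Mul(Pow(12, -1), Pow(Add(-1, 12), Rational(1, 2)))), 2204) = Add(Add(2, Mul(Rational(1, 12), Pow(11, Rational(1, 2)))), 2204) = Add(2206, Mul(Rational(1, 12), Pow(11, Rational(1, 2))))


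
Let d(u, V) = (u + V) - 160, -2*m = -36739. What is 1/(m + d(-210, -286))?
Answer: 2/35427 ≈ 5.6454e-5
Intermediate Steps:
m = 36739/2 (m = -½*(-36739) = 36739/2 ≈ 18370.)
d(u, V) = -160 + V + u (d(u, V) = (V + u) - 160 = -160 + V + u)
1/(m + d(-210, -286)) = 1/(36739/2 + (-160 - 286 - 210)) = 1/(36739/2 - 656) = 1/(35427/2) = 2/35427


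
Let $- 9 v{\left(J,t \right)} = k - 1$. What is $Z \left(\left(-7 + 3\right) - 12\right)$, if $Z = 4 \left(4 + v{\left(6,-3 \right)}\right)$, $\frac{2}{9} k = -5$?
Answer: $- \frac{3808}{9} \approx -423.11$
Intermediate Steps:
$k = - \frac{45}{2}$ ($k = \frac{9}{2} \left(-5\right) = - \frac{45}{2} \approx -22.5$)
$v{\left(J,t \right)} = \frac{47}{18}$ ($v{\left(J,t \right)} = - \frac{- \frac{45}{2} - 1}{9} = \left(- \frac{1}{9}\right) \left(- \frac{47}{2}\right) = \frac{47}{18}$)
$Z = \frac{238}{9}$ ($Z = 4 \left(4 + \frac{47}{18}\right) = 4 \cdot \frac{119}{18} = \frac{238}{9} \approx 26.444$)
$Z \left(\left(-7 + 3\right) - 12\right) = \frac{238 \left(\left(-7 + 3\right) - 12\right)}{9} = \frac{238 \left(-4 - 12\right)}{9} = \frac{238}{9} \left(-16\right) = - \frac{3808}{9}$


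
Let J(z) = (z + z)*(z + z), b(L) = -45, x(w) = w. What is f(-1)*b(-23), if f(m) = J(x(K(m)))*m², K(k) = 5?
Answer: -4500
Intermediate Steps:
J(z) = 4*z² (J(z) = (2*z)*(2*z) = 4*z²)
f(m) = 100*m² (f(m) = (4*5²)*m² = (4*25)*m² = 100*m²)
f(-1)*b(-23) = (100*(-1)²)*(-45) = (100*1)*(-45) = 100*(-45) = -4500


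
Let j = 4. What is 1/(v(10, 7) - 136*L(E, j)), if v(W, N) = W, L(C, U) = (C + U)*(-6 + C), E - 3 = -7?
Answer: ⅒ ≈ 0.10000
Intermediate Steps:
E = -4 (E = 3 - 7 = -4)
L(C, U) = (-6 + C)*(C + U)
1/(v(10, 7) - 136*L(E, j)) = 1/(10 - 136*((-4)² - 6*(-4) - 6*4 - 4*4)) = 1/(10 - 136*(16 + 24 - 24 - 16)) = 1/(10 - 136*0) = 1/(10 + 0) = 1/10 = ⅒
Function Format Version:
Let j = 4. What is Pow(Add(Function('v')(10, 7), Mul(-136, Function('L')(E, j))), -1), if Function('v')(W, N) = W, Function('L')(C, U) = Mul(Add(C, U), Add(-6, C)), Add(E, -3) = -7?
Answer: Rational(1, 10) ≈ 0.10000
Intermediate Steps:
E = -4 (E = Add(3, -7) = -4)
Function('L')(C, U) = Mul(Add(-6, C), Add(C, U))
Pow(Add(Function('v')(10, 7), Mul(-136, Function('L')(E, j))), -1) = Pow(Add(10, Mul(-136, Add(Pow(-4, 2), Mul(-6, -4), Mul(-6, 4), Mul(-4, 4)))), -1) = Pow(Add(10, Mul(-136, Add(16, 24, -24, -16))), -1) = Pow(Add(10, Mul(-136, 0)), -1) = Pow(Add(10, 0), -1) = Pow(10, -1) = Rational(1, 10)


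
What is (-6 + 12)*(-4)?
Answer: -24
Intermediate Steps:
(-6 + 12)*(-4) = 6*(-4) = -24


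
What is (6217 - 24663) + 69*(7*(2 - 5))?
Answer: -19895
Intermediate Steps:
(6217 - 24663) + 69*(7*(2 - 5)) = -18446 + 69*(7*(-3)) = -18446 + 69*(-21) = -18446 - 1449 = -19895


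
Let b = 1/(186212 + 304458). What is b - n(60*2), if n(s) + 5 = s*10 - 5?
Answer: -583897299/490670 ≈ -1190.0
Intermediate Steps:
b = 1/490670 ≈ 2.0380e-6
n(s) = -10 + 10*s (n(s) = -5 + (s*10 - 5) = -5 + (10*s - 5) = -5 + (-5 + 10*s) = -10 + 10*s)
b - n(60*2) = 1/490670 - (-10 + 10*(60*2)) = 1/490670 - (-10 + 10*120) = 1/490670 - (-10 + 1200) = 1/490670 - 1*1190 = 1/490670 - 1190 = -583897299/490670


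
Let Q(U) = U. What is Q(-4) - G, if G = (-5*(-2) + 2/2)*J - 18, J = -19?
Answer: 223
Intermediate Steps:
G = -227 (G = (-5*(-2) + 2/2)*(-19) - 18 = (10 + 2*(½))*(-19) - 18 = (10 + 1)*(-19) - 18 = 11*(-19) - 18 = -209 - 18 = -227)
Q(-4) - G = -4 - 1*(-227) = -4 + 227 = 223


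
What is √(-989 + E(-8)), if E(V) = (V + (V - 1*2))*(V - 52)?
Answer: √91 ≈ 9.5394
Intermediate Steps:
E(V) = (-52 + V)*(-2 + 2*V) (E(V) = (V + (V - 2))*(-52 + V) = (V + (-2 + V))*(-52 + V) = (-2 + 2*V)*(-52 + V) = (-52 + V)*(-2 + 2*V))
√(-989 + E(-8)) = √(-989 + (104 - 106*(-8) + 2*(-8)²)) = √(-989 + (104 + 848 + 2*64)) = √(-989 + (104 + 848 + 128)) = √(-989 + 1080) = √91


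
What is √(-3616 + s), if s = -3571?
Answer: I*√7187 ≈ 84.776*I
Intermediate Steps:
√(-3616 + s) = √(-3616 - 3571) = √(-7187) = I*√7187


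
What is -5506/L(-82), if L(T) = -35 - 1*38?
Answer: 5506/73 ≈ 75.425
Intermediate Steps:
L(T) = -73 (L(T) = -35 - 38 = -73)
-5506/L(-82) = -5506/(-73) = -5506*(-1/73) = 5506/73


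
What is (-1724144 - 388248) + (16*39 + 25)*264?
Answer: -1941056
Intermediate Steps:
(-1724144 - 388248) + (16*39 + 25)*264 = -2112392 + (624 + 25)*264 = -2112392 + 649*264 = -2112392 + 171336 = -1941056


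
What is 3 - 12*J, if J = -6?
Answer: 75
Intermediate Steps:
3 - 12*J = 3 - 12*(-6) = 3 + 72 = 75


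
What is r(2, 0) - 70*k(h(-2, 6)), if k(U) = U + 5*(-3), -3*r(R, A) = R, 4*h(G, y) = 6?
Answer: 2833/3 ≈ 944.33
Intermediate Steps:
h(G, y) = 3/2 (h(G, y) = (1/4)*6 = 3/2)
r(R, A) = -R/3
k(U) = -15 + U (k(U) = U - 15 = -15 + U)
r(2, 0) - 70*k(h(-2, 6)) = -1/3*2 - 70*(-15 + 3/2) = -2/3 - 70*(-27/2) = -2/3 + 945 = 2833/3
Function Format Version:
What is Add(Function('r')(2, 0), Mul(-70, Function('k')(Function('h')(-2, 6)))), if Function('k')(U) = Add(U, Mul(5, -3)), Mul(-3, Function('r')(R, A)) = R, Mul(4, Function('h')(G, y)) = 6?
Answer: Rational(2833, 3) ≈ 944.33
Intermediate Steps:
Function('h')(G, y) = Rational(3, 2) (Function('h')(G, y) = Mul(Rational(1, 4), 6) = Rational(3, 2))
Function('r')(R, A) = Mul(Rational(-1, 3), R)
Function('k')(U) = Add(-15, U) (Function('k')(U) = Add(U, -15) = Add(-15, U))
Add(Function('r')(2, 0), Mul(-70, Function('k')(Function('h')(-2, 6)))) = Add(Mul(Rational(-1, 3), 2), Mul(-70, Add(-15, Rational(3, 2)))) = Add(Rational(-2, 3), Mul(-70, Rational(-27, 2))) = Add(Rational(-2, 3), 945) = Rational(2833, 3)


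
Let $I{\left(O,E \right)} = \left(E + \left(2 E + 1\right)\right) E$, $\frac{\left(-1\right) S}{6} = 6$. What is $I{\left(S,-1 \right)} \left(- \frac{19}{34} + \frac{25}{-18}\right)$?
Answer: $- \frac{596}{153} \approx -3.8954$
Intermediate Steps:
$S = -36$ ($S = \left(-6\right) 6 = -36$)
$I{\left(O,E \right)} = E \left(1 + 3 E\right)$ ($I{\left(O,E \right)} = \left(E + \left(1 + 2 E\right)\right) E = \left(1 + 3 E\right) E = E \left(1 + 3 E\right)$)
$I{\left(S,-1 \right)} \left(- \frac{19}{34} + \frac{25}{-18}\right) = - (1 + 3 \left(-1\right)) \left(- \frac{19}{34} + \frac{25}{-18}\right) = - (1 - 3) \left(\left(-19\right) \frac{1}{34} + 25 \left(- \frac{1}{18}\right)\right) = \left(-1\right) \left(-2\right) \left(- \frac{19}{34} - \frac{25}{18}\right) = 2 \left(- \frac{298}{153}\right) = - \frac{596}{153}$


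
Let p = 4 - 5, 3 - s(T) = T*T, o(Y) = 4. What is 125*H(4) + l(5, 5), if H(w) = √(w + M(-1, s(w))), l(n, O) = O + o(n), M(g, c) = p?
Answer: 9 + 125*√3 ≈ 225.51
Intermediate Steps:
s(T) = 3 - T² (s(T) = 3 - T*T = 3 - T²)
p = -1
M(g, c) = -1
l(n, O) = 4 + O (l(n, O) = O + 4 = 4 + O)
H(w) = √(-1 + w) (H(w) = √(w - 1) = √(-1 + w))
125*H(4) + l(5, 5) = 125*√(-1 + 4) + (4 + 5) = 125*√3 + 9 = 9 + 125*√3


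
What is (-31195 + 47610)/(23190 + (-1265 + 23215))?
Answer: 3283/9028 ≈ 0.36365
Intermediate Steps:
(-31195 + 47610)/(23190 + (-1265 + 23215)) = 16415/(23190 + 21950) = 16415/45140 = 16415*(1/45140) = 3283/9028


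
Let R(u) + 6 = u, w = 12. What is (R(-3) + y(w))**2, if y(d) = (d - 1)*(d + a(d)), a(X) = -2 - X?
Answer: 961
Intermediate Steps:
R(u) = -6 + u
y(d) = 2 - 2*d (y(d) = (d - 1)*(d + (-2 - d)) = (-1 + d)*(-2) = 2 - 2*d)
(R(-3) + y(w))**2 = ((-6 - 3) + (2 - 2*12))**2 = (-9 + (2 - 24))**2 = (-9 - 22)**2 = (-31)**2 = 961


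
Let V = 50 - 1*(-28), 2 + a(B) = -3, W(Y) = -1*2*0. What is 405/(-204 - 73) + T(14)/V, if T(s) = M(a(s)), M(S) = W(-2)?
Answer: -405/277 ≈ -1.4621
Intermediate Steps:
W(Y) = 0 (W(Y) = -2*0 = 0)
a(B) = -5 (a(B) = -2 - 3 = -5)
V = 78 (V = 50 + 28 = 78)
M(S) = 0
T(s) = 0
405/(-204 - 73) + T(14)/V = 405/(-204 - 73) + 0/78 = 405/(-277) + 0*(1/78) = 405*(-1/277) + 0 = -405/277 + 0 = -405/277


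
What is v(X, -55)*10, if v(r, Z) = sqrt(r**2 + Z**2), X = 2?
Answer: 10*sqrt(3029) ≈ 550.36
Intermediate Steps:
v(r, Z) = sqrt(Z**2 + r**2)
v(X, -55)*10 = sqrt((-55)**2 + 2**2)*10 = sqrt(3025 + 4)*10 = sqrt(3029)*10 = 10*sqrt(3029)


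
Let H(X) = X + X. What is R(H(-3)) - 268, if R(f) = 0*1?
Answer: -268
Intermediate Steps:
H(X) = 2*X
R(f) = 0
R(H(-3)) - 268 = 0 - 268 = -268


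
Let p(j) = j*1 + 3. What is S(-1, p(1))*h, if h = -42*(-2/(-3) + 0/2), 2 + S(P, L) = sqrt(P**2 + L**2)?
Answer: 56 - 28*sqrt(17) ≈ -59.447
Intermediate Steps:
p(j) = 3 + j (p(j) = j + 3 = 3 + j)
S(P, L) = -2 + sqrt(L**2 + P**2) (S(P, L) = -2 + sqrt(P**2 + L**2) = -2 + sqrt(L**2 + P**2))
h = -28 (h = -42*(-2*(-1/3) + 0*(1/2)) = -42*(2/3 + 0) = -42*2/3 = -28)
S(-1, p(1))*h = (-2 + sqrt((3 + 1)**2 + (-1)**2))*(-28) = (-2 + sqrt(4**2 + 1))*(-28) = (-2 + sqrt(16 + 1))*(-28) = (-2 + sqrt(17))*(-28) = 56 - 28*sqrt(17)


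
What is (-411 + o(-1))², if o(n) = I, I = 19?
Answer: 153664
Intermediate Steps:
o(n) = 19
(-411 + o(-1))² = (-411 + 19)² = (-392)² = 153664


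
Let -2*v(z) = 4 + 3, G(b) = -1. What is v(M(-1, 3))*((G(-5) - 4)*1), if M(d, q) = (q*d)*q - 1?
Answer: 35/2 ≈ 17.500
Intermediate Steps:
M(d, q) = -1 + d*q**2 (M(d, q) = (d*q)*q - 1 = d*q**2 - 1 = -1 + d*q**2)
v(z) = -7/2 (v(z) = -(4 + 3)/2 = -1/2*7 = -7/2)
v(M(-1, 3))*((G(-5) - 4)*1) = -7*(-1 - 4)/2 = -(-35)/2 = -7/2*(-5) = 35/2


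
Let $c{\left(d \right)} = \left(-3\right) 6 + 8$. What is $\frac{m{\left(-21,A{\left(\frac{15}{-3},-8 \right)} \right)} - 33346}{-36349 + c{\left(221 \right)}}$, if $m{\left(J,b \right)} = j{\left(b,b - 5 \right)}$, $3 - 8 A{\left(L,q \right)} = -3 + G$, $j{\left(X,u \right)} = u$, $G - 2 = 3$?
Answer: $\frac{266807}{290872} \approx 0.91727$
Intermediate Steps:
$G = 5$ ($G = 2 + 3 = 5$)
$A{\left(L,q \right)} = \frac{1}{8}$ ($A{\left(L,q \right)} = \frac{3}{8} - \frac{-3 + 5}{8} = \frac{3}{8} - \frac{1}{4} = \frac{1}{8}$)
$m{\left(J,b \right)} = -5 + b$ ($m{\left(J,b \right)} = b - 5 = -5 + b$)
$c{\left(d \right)} = -10$ ($c{\left(d \right)} = -18 + 8 = -10$)
$\frac{m{\left(-21,A{\left(\frac{15}{-3},-8 \right)} \right)} - 33346}{-36349 + c{\left(221 \right)}} = \frac{\left(-5 + \frac{1}{8}\right) - 33346}{-36349 - 10} = \frac{- \frac{39}{8} - 33346}{-36359} = \left(- \frac{266807}{8}\right) \left(- \frac{1}{36359}\right) = \frac{266807}{290872}$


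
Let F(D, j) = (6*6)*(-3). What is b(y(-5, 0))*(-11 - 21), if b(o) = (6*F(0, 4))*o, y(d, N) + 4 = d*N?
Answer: -82944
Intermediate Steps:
y(d, N) = -4 + N*d (y(d, N) = -4 + d*N = -4 + N*d)
F(D, j) = -108 (F(D, j) = 36*(-3) = -108)
b(o) = -648*o (b(o) = (6*(-108))*o = -648*o)
b(y(-5, 0))*(-11 - 21) = (-648*(-4 + 0*(-5)))*(-11 - 21) = -648*(-4 + 0)*(-32) = -648*(-4)*(-32) = 2592*(-32) = -82944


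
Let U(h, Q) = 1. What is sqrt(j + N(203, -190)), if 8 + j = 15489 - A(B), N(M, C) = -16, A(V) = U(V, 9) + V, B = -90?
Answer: sqrt(15554) ≈ 124.72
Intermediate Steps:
A(V) = 1 + V
j = 15570 (j = -8 + (15489 - (1 - 90)) = -8 + (15489 - 1*(-89)) = -8 + (15489 + 89) = -8 + 15578 = 15570)
sqrt(j + N(203, -190)) = sqrt(15570 - 16) = sqrt(15554)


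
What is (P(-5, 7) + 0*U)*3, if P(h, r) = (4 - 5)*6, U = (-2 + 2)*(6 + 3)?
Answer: -18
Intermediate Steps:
U = 0 (U = 0*9 = 0)
P(h, r) = -6 (P(h, r) = -1*6 = -6)
(P(-5, 7) + 0*U)*3 = (-6 + 0*0)*3 = (-6 + 0)*3 = -6*3 = -18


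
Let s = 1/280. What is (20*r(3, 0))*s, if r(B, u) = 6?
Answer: 3/7 ≈ 0.42857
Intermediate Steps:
s = 1/280 ≈ 0.0035714
(20*r(3, 0))*s = (20*6)*(1/280) = 120*(1/280) = 3/7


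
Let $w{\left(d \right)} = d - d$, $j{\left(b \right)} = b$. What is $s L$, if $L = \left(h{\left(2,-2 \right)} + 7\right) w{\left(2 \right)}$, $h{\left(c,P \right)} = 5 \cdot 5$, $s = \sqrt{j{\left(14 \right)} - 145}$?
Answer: $0$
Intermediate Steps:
$s = i \sqrt{131}$ ($s = \sqrt{14 - 145} = \sqrt{-131} = i \sqrt{131} \approx 11.446 i$)
$w{\left(d \right)} = 0$
$h{\left(c,P \right)} = 25$
$L = 0$ ($L = \left(25 + 7\right) 0 = 32 \cdot 0 = 0$)
$s L = i \sqrt{131} \cdot 0 = 0$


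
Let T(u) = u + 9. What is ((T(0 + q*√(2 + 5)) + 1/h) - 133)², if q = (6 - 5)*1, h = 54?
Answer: 44843437/2916 - 6695*√7/27 ≈ 14722.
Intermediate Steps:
q = 1 (q = 1*1 = 1)
T(u) = 9 + u
((T(0 + q*√(2 + 5)) + 1/h) - 133)² = (((9 + (0 + 1*√(2 + 5))) + 1/54) - 133)² = (((9 + (0 + 1*√7)) + 1/54) - 133)² = (((9 + (0 + √7)) + 1/54) - 133)² = (((9 + √7) + 1/54) - 133)² = ((487/54 + √7) - 133)² = (-6695/54 + √7)²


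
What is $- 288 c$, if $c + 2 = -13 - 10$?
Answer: $7200$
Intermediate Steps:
$c = -25$ ($c = -2 - 23 = -25$)
$- 288 c = \left(-288\right) \left(-25\right) = 7200$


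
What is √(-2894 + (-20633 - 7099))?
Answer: I*√30626 ≈ 175.0*I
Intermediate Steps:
√(-2894 + (-20633 - 7099)) = √(-2894 - 27732) = √(-30626) = I*√30626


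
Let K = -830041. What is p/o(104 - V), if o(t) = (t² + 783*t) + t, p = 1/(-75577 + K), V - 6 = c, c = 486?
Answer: 1/139146394464 ≈ 7.1867e-12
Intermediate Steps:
V = 492 (V = 6 + 486 = 492)
p = -1/905618 (p = 1/(-75577 - 830041) = 1/(-905618) = -1/905618 ≈ -1.1042e-6)
o(t) = t² + 784*t
p/o(104 - V) = -1/((104 - 1*492)*(784 + (104 - 1*492)))/905618 = -1/((104 - 492)*(784 + (104 - 492)))/905618 = -(-1/(388*(784 - 388)))/905618 = -1/(905618*((-388*396))) = -1/905618/(-153648) = -1/905618*(-1/153648) = 1/139146394464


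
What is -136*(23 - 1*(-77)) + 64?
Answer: -13536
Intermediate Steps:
-136*(23 - 1*(-77)) + 64 = -136*(23 + 77) + 64 = -136*100 + 64 = -13600 + 64 = -13536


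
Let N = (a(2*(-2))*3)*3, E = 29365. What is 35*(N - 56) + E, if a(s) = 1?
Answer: 27720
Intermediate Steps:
N = 9 (N = (1*3)*3 = 3*3 = 9)
35*(N - 56) + E = 35*(9 - 56) + 29365 = 35*(-47) + 29365 = -1645 + 29365 = 27720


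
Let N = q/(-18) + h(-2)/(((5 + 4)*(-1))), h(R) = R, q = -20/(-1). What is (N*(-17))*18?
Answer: 272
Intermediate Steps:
q = 20 (q = -20*(-1) = 20)
N = -8/9 (N = 20/(-18) - 2*(-1/(5 + 4)) = 20*(-1/18) - 2/(9*(-1)) = -10/9 - 2/(-9) = -10/9 - 2*(-1/9) = -10/9 + 2/9 = -8/9 ≈ -0.88889)
(N*(-17))*18 = -8/9*(-17)*18 = (136/9)*18 = 272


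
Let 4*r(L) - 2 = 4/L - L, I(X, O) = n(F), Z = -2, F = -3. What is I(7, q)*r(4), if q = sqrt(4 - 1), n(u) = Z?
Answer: 1/2 ≈ 0.50000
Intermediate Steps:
n(u) = -2
q = sqrt(3) ≈ 1.7320
I(X, O) = -2
r(L) = 1/2 + 1/L - L/4 (r(L) = 1/2 + (4/L - L)/4 = 1/2 + (-L + 4/L)/4 = 1/2 + (1/L - L/4) = 1/2 + 1/L - L/4)
I(7, q)*r(4) = -(4 - 1*4*(-2 + 4))/(2*4) = -(4 - 1*4*2)/(2*4) = -(4 - 8)/(2*4) = -(-4)/(2*4) = -2*(-1/4) = 1/2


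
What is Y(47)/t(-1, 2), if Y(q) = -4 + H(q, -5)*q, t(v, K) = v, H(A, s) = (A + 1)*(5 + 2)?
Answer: -15788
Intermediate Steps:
H(A, s) = 7 + 7*A (H(A, s) = (1 + A)*7 = 7 + 7*A)
Y(q) = -4 + q*(7 + 7*q) (Y(q) = -4 + (7 + 7*q)*q = -4 + q*(7 + 7*q))
Y(47)/t(-1, 2) = (-4 + 7*47*(1 + 47))/(-1) = -(-4 + 7*47*48) = -(-4 + 15792) = -1*15788 = -15788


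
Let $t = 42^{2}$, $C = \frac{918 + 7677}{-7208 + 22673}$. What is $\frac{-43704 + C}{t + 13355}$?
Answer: $- \frac{45058251}{15587689} \approx -2.8906$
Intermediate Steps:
$C = \frac{573}{1031}$ ($C = \frac{8595}{15465} = 8595 \cdot \frac{1}{15465} = \frac{573}{1031} \approx 0.55577$)
$t = 1764$
$\frac{-43704 + C}{t + 13355} = \frac{-43704 + \frac{573}{1031}}{1764 + 13355} = - \frac{45058251}{1031 \cdot 15119} = \left(- \frac{45058251}{1031}\right) \frac{1}{15119} = - \frac{45058251}{15587689}$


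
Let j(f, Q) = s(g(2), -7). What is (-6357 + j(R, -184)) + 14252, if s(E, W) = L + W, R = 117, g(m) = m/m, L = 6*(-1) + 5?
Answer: 7887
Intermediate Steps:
L = -1 (L = -6 + 5 = -1)
g(m) = 1
s(E, W) = -1 + W
j(f, Q) = -8 (j(f, Q) = -1 - 7 = -8)
(-6357 + j(R, -184)) + 14252 = (-6357 - 8) + 14252 = -6365 + 14252 = 7887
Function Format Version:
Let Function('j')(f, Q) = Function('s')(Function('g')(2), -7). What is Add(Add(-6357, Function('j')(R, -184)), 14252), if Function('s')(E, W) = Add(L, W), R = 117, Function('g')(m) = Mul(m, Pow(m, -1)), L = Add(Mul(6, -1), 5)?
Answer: 7887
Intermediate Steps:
L = -1 (L = Add(-6, 5) = -1)
Function('g')(m) = 1
Function('s')(E, W) = Add(-1, W)
Function('j')(f, Q) = -8 (Function('j')(f, Q) = Add(-1, -7) = -8)
Add(Add(-6357, Function('j')(R, -184)), 14252) = Add(Add(-6357, -8), 14252) = Add(-6365, 14252) = 7887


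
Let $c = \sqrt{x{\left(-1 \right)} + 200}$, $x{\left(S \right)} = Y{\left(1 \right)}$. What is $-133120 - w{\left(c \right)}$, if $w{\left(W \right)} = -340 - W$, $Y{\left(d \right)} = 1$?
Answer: $-132780 + \sqrt{201} \approx -1.3277 \cdot 10^{5}$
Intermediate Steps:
$x{\left(S \right)} = 1$
$c = \sqrt{201}$ ($c = \sqrt{1 + 200} = \sqrt{201} \approx 14.177$)
$-133120 - w{\left(c \right)} = -133120 - \left(-340 - \sqrt{201}\right) = -133120 + \left(340 + \sqrt{201}\right) = -132780 + \sqrt{201}$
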